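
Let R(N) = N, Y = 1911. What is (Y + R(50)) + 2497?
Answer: 4458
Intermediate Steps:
(Y + R(50)) + 2497 = (1911 + 50) + 2497 = 1961 + 2497 = 4458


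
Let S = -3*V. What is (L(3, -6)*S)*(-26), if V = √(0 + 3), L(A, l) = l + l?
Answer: -936*√3 ≈ -1621.2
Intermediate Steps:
L(A, l) = 2*l
V = √3 ≈ 1.7320
S = -3*√3 ≈ -5.1962
(L(3, -6)*S)*(-26) = ((2*(-6))*(-3*√3))*(-26) = -(-36)*√3*(-26) = (36*√3)*(-26) = -936*√3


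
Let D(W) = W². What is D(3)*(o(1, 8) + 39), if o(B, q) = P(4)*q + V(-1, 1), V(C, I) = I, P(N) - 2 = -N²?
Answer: -648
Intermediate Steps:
P(N) = 2 - N²
o(B, q) = 1 - 14*q (o(B, q) = (2 - 1*4²)*q + 1 = (2 - 1*16)*q + 1 = (2 - 16)*q + 1 = -14*q + 1 = 1 - 14*q)
D(3)*(o(1, 8) + 39) = 3²*((1 - 14*8) + 39) = 9*((1 - 112) + 39) = 9*(-111 + 39) = 9*(-72) = -648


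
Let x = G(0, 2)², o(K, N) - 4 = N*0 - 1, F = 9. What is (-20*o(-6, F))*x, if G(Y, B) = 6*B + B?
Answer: -11760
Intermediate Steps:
G(Y, B) = 7*B
o(K, N) = 3 (o(K, N) = 4 + (N*0 - 1) = 4 + (0 - 1) = 4 - 1 = 3)
x = 196 (x = (7*2)² = 14² = 196)
(-20*o(-6, F))*x = -20*3*196 = -60*196 = -11760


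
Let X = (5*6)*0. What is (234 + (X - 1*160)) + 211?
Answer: 285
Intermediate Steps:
X = 0 (X = 30*0 = 0)
(234 + (X - 1*160)) + 211 = (234 + (0 - 1*160)) + 211 = (234 + (0 - 160)) + 211 = (234 - 160) + 211 = 74 + 211 = 285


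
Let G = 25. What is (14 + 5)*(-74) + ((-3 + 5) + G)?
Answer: -1379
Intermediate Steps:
(14 + 5)*(-74) + ((-3 + 5) + G) = (14 + 5)*(-74) + ((-3 + 5) + 25) = 19*(-74) + (2 + 25) = -1406 + 27 = -1379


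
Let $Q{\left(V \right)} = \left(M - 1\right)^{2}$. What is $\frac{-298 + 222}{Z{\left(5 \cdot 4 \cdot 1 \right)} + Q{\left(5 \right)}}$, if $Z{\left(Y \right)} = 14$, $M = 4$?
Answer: $- \frac{76}{23} \approx -3.3043$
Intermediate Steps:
$Q{\left(V \right)} = 9$ ($Q{\left(V \right)} = \left(4 - 1\right)^{2} = 3^{2} = 9$)
$\frac{-298 + 222}{Z{\left(5 \cdot 4 \cdot 1 \right)} + Q{\left(5 \right)}} = \frac{-298 + 222}{14 + 9} = - \frac{76}{23}$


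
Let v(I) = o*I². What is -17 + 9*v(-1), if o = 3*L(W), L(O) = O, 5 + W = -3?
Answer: -233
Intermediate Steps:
W = -8 (W = -5 - 3 = -8)
o = -24 (o = 3*(-8) = -24)
v(I) = -24*I²
-17 + 9*v(-1) = -17 + 9*(-24*(-1)²) = -17 + 9*(-24*1) = -17 + 9*(-24) = -17 - 216 = -233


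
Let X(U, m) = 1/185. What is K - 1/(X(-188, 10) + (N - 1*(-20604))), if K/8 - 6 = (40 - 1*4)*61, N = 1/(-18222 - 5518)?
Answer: 318816943126916/18098146231 ≈ 17616.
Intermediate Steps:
X(U, m) = 1/185
N = -1/23740 (N = 1/(-23740) = -1/23740 ≈ -4.2123e-5)
K = 17616 (K = 48 + 8*((40 - 1*4)*61) = 48 + 8*((40 - 4)*61) = 48 + 8*(36*61) = 48 + 8*2196 = 48 + 17568 = 17616)
K - 1/(X(-188, 10) + (N - 1*(-20604))) = 17616 - 1/(1/185 + (-1/23740 - 1*(-20604))) = 17616 - 1/(1/185 + (-1/23740 + 20604)) = 17616 - 1/(1/185 + 489138959/23740) = 17616 - 1/18098146231/878380 = 17616 - 1*878380/18098146231 = 17616 - 878380/18098146231 = 318816943126916/18098146231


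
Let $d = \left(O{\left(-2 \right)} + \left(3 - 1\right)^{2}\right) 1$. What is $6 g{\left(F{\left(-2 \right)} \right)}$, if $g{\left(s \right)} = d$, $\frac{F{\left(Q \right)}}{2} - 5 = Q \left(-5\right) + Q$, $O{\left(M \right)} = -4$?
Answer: $0$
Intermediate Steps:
$F{\left(Q \right)} = 10 - 8 Q$ ($F{\left(Q \right)} = 10 + 2 \left(Q \left(-5\right) + Q\right) = 10 + 2 \left(- 5 Q + Q\right) = 10 + 2 \left(- 4 Q\right) = 10 - 8 Q$)
$d = 0$ ($d = \left(-4 + \left(3 - 1\right)^{2}\right) 1 = \left(-4 + 2^{2}\right) 1 = \left(-4 + 4\right) 1 = 0 \cdot 1 = 0$)
$g{\left(s \right)} = 0$
$6 g{\left(F{\left(-2 \right)} \right)} = 6 \cdot 0 = 0$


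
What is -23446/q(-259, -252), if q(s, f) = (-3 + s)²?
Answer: -11723/34322 ≈ -0.34156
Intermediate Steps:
-23446/q(-259, -252) = -23446/(-3 - 259)² = -23446/((-262)²) = -23446/68644 = -23446*1/68644 = -11723/34322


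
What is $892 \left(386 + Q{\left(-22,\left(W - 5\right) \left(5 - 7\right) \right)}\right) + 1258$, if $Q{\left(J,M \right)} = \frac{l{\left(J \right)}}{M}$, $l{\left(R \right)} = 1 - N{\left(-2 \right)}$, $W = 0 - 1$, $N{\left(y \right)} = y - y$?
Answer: $\frac{1036933}{3} \approx 3.4564 \cdot 10^{5}$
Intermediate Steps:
$N{\left(y \right)} = 0$
$W = -1$
$l{\left(R \right)} = 1$ ($l{\left(R \right)} = 1 - 0 = 1 + 0 = 1$)
$Q{\left(J,M \right)} = \frac{1}{M}$ ($Q{\left(J,M \right)} = 1 \frac{1}{M} = \frac{1}{M}$)
$892 \left(386 + Q{\left(-22,\left(W - 5\right) \left(5 - 7\right) \right)}\right) + 1258 = 892 \left(386 + \frac{1}{\left(-1 - 5\right) \left(5 - 7\right)}\right) + 1258 = 892 \left(386 + \frac{1}{\left(-6\right) \left(-2\right)}\right) + 1258 = 892 \left(386 + \frac{1}{12}\right) + 1258 = 892 \cdot \frac{4633}{12} + 1258 = \frac{1033159}{3} + 1258 = \frac{1036933}{3}$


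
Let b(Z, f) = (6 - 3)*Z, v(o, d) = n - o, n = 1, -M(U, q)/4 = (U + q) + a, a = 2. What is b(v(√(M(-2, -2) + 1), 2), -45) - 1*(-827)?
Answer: 821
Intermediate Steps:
M(U, q) = -8 - 4*U - 4*q (M(U, q) = -4*((U + q) + 2) = -4*(2 + U + q) = -8 - 4*U - 4*q)
v(o, d) = 1 - o
b(Z, f) = 3*Z
b(v(√(M(-2, -2) + 1), 2), -45) - 1*(-827) = 3*(1 - √((-8 - 4*(-2) - 4*(-2)) + 1)) - 1*(-827) = 3*(1 - √((-8 + 8 + 8) + 1)) + 827 = 3*(1 - √(8 + 1)) + 827 = 3*(1 - √9) + 827 = 3*(1 - 1*3) + 827 = 3*(1 - 3) + 827 = 3*(-2) + 827 = -6 + 827 = 821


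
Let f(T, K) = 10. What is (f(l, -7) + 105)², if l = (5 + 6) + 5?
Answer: 13225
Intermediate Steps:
l = 16 (l = 11 + 5 = 16)
(f(l, -7) + 105)² = (10 + 105)² = 115² = 13225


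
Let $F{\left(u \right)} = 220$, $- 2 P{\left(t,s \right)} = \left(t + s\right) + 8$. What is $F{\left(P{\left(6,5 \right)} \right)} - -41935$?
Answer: $42155$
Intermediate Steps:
$P{\left(t,s \right)} = -4 - \frac{s}{2} - \frac{t}{2}$ ($P{\left(t,s \right)} = - \frac{\left(t + s\right) + 8}{2} = - \frac{\left(s + t\right) + 8}{2} = - \frac{8 + s + t}{2} = -4 - \frac{s}{2} - \frac{t}{2}$)
$F{\left(P{\left(6,5 \right)} \right)} - -41935 = 220 - -41935 = 220 + 41935 = 42155$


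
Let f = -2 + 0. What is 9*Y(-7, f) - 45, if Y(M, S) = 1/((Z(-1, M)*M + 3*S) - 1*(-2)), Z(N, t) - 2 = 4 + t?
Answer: -42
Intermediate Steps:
Z(N, t) = 6 + t (Z(N, t) = 2 + (4 + t) = 6 + t)
f = -2
Y(M, S) = 1/(2 + 3*S + M*(6 + M)) (Y(M, S) = 1/(((6 + M)*M + 3*S) - 1*(-2)) = 1/((M*(6 + M) + 3*S) + 2) = 1/((3*S + M*(6 + M)) + 2) = 1/(2 + 3*S + M*(6 + M)))
9*Y(-7, f) - 45 = 9/(2 + 3*(-2) - 7*(6 - 7)) - 45 = 9/(2 - 6 - 7*(-1)) - 45 = 9/(2 - 6 + 7) - 45 = 9/3 - 45 = 9*(⅓) - 45 = 3 - 45 = -42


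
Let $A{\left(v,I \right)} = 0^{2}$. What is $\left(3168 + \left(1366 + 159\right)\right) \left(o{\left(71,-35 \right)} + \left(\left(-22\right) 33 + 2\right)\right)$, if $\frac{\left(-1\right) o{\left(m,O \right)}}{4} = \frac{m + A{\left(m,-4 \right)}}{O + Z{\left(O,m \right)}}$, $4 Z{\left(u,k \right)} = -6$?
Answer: $- \frac{245368812}{73} \approx -3.3612 \cdot 10^{6}$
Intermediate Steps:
$Z{\left(u,k \right)} = - \frac{3}{2}$ ($Z{\left(u,k \right)} = \frac{1}{4} \left(-6\right) = - \frac{3}{2}$)
$A{\left(v,I \right)} = 0$
$o{\left(m,O \right)} = - \frac{4 m}{- \frac{3}{2} + O}$ ($o{\left(m,O \right)} = - 4 \frac{m + 0}{O - \frac{3}{2}} = - 4 \frac{m}{- \frac{3}{2} + O} = - \frac{4 m}{- \frac{3}{2} + O}$)
$\left(3168 + \left(1366 + 159\right)\right) \left(o{\left(71,-35 \right)} + \left(\left(-22\right) 33 + 2\right)\right) = \left(3168 + \left(1366 + 159\right)\right) \left(\left(-8\right) 71 \frac{1}{-3 + 2 \left(-35\right)} + \left(\left(-22\right) 33 + 2\right)\right) = \left(3168 + 1525\right) \left(\left(-8\right) 71 \frac{1}{-3 - 70} + \left(-726 + 2\right)\right) = 4693 \left(\left(-8\right) 71 \frac{1}{-73} - 724\right) = 4693 \left(\left(-8\right) 71 \left(- \frac{1}{73}\right) - 724\right) = 4693 \left(\frac{568}{73} - 724\right) = 4693 \left(- \frac{52284}{73}\right) = - \frac{245368812}{73}$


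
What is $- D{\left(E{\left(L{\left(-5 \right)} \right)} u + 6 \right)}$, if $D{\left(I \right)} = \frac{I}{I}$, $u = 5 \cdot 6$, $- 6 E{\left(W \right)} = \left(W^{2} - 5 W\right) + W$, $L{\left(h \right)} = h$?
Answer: $-1$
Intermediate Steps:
$E{\left(W \right)} = - \frac{W^{2}}{6} + \frac{2 W}{3}$ ($E{\left(W \right)} = - \frac{\left(W^{2} - 5 W\right) + W}{6} = - \frac{W^{2} - 4 W}{6} = - \frac{W^{2}}{6} + \frac{2 W}{3}$)
$u = 30$
$D{\left(I \right)} = 1$
$- D{\left(E{\left(L{\left(-5 \right)} \right)} u + 6 \right)} = \left(-1\right) 1 = -1$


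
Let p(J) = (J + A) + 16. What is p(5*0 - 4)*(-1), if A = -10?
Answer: -2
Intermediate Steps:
p(J) = 6 + J (p(J) = (J - 10) + 16 = (-10 + J) + 16 = 6 + J)
p(5*0 - 4)*(-1) = (6 + (5*0 - 4))*(-1) = (6 + (0 - 4))*(-1) = (6 - 4)*(-1) = 2*(-1) = -2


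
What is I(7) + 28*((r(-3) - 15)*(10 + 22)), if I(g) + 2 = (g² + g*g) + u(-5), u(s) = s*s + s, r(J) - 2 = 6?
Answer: -6156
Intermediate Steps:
r(J) = 8 (r(J) = 2 + 6 = 8)
u(s) = s + s² (u(s) = s² + s = s + s²)
I(g) = 18 + 2*g² (I(g) = -2 + ((g² + g*g) - 5*(1 - 5)) = -2 + ((g² + g²) - 5*(-4)) = -2 + (2*g² + 20) = -2 + (20 + 2*g²) = 18 + 2*g²)
I(7) + 28*((r(-3) - 15)*(10 + 22)) = (18 + 2*7²) + 28*((8 - 15)*(10 + 22)) = (18 + 2*49) + 28*(-7*32) = (18 + 98) + 28*(-224) = 116 - 6272 = -6156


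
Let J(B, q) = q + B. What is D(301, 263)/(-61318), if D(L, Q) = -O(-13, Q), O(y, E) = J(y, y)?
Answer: -13/30659 ≈ -0.00042402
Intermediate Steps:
J(B, q) = B + q
O(y, E) = 2*y (O(y, E) = y + y = 2*y)
D(L, Q) = 26 (D(L, Q) = -2*(-13) = -1*(-26) = 26)
D(301, 263)/(-61318) = 26/(-61318) = 26*(-1/61318) = -13/30659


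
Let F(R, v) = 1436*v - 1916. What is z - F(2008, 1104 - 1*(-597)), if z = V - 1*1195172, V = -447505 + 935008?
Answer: -3148389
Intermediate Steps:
V = 487503
F(R, v) = -1916 + 1436*v
z = -707669 (z = 487503 - 1*1195172 = 487503 - 1195172 = -707669)
z - F(2008, 1104 - 1*(-597)) = -707669 - (-1916 + 1436*(1104 - 1*(-597))) = -707669 - (-1916 + 1436*(1104 + 597)) = -707669 - (-1916 + 1436*1701) = -707669 - (-1916 + 2442636) = -707669 - 1*2440720 = -707669 - 2440720 = -3148389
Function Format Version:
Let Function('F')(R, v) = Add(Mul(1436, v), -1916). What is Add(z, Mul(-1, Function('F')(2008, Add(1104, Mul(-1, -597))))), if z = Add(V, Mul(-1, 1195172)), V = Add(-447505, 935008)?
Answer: -3148389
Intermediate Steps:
V = 487503
Function('F')(R, v) = Add(-1916, Mul(1436, v))
z = -707669 (z = Add(487503, Mul(-1, 1195172)) = Add(487503, -1195172) = -707669)
Add(z, Mul(-1, Function('F')(2008, Add(1104, Mul(-1, -597))))) = Add(-707669, Mul(-1, Add(-1916, Mul(1436, Add(1104, Mul(-1, -597)))))) = Add(-707669, Mul(-1, Add(-1916, Mul(1436, Add(1104, 597))))) = Add(-707669, Mul(-1, Add(-1916, Mul(1436, 1701)))) = Add(-707669, Mul(-1, Add(-1916, 2442636))) = Add(-707669, Mul(-1, 2440720)) = Add(-707669, -2440720) = -3148389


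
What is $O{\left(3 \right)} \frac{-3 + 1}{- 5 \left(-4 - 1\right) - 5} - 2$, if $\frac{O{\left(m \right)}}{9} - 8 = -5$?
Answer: $- \frac{47}{10} \approx -4.7$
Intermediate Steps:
$O{\left(m \right)} = 27$ ($O{\left(m \right)} = 72 + 9 \left(-5\right) = 72 - 45 = 27$)
$O{\left(3 \right)} \frac{-3 + 1}{- 5 \left(-4 - 1\right) - 5} - 2 = 27 \frac{-3 + 1}{- 5 \left(-4 - 1\right) - 5} - 2 = 27 \left(- \frac{2}{\left(-5\right) \left(-5\right) - 5}\right) - 2 = 27 \left(- \frac{2}{25 - 5}\right) - 2 = 27 \left(- \frac{2}{20}\right) - 2 = 27 \left(\left(-2\right) \frac{1}{20}\right) - 2 = 27 \left(- \frac{1}{10}\right) - 2 = - \frac{27}{10} - 2 = - \frac{47}{10}$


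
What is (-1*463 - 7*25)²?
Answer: 407044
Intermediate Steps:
(-1*463 - 7*25)² = (-463 - 175)² = (-638)² = 407044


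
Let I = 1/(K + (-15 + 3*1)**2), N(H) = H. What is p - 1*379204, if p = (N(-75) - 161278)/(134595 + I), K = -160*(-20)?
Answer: -170674830142356/450085681 ≈ -3.7921e+5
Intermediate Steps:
K = 3200
I = 1/3344 (I = 1/(3200 + (-15 + 3*1)**2) = 1/(3200 + (-15 + 3)**2) = 1/(3200 + (-12)**2) = 1/(3200 + 144) = 1/3344 ≈ 0.00029904)
p = -539564432/450085681 (p = (-75 - 161278)/(134595 + 1/3344) = -161353/450085681/3344 = -161353*3344/450085681 = -539564432/450085681 ≈ -1.1988)
p - 1*379204 = -539564432/450085681 - 1*379204 = -539564432/450085681 - 379204 = -170674830142356/450085681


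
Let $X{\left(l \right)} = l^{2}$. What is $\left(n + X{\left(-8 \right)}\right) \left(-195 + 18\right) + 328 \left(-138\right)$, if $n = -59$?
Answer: $-46149$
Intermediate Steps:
$\left(n + X{\left(-8 \right)}\right) \left(-195 + 18\right) + 328 \left(-138\right) = \left(-59 + \left(-8\right)^{2}\right) \left(-195 + 18\right) + 328 \left(-138\right) = \left(-59 + 64\right) \left(-177\right) - 45264 = 5 \left(-177\right) - 45264 = -885 - 45264 = -46149$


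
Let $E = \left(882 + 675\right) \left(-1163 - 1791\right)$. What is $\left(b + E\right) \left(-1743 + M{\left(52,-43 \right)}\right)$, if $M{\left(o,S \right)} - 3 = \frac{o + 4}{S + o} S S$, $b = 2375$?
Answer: $- \frac{404003011652}{9} \approx -4.4889 \cdot 10^{10}$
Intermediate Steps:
$M{\left(o,S \right)} = 3 + \frac{S^{2} \left(4 + o\right)}{S + o}$ ($M{\left(o,S \right)} = 3 + \frac{o + 4}{S + o} S S = 3 + \frac{4 + o}{S + o} S S = 3 + \frac{S \left(4 + o\right)}{S + o} S = 3 + \frac{S^{2} \left(4 + o\right)}{S + o}$)
$E = -4599378$ ($E = 1557 \left(-2954\right) = -4599378$)
$\left(b + E\right) \left(-1743 + M{\left(52,-43 \right)}\right) = \left(2375 - 4599378\right) \left(-1743 + \frac{3 \left(-43\right) + 3 \cdot 52 + 4 \left(-43\right)^{2} + 52 \left(-43\right)^{2}}{-43 + 52}\right) = - 4597003 \left(-1743 + \frac{-129 + 156 + 4 \cdot 1849 + 52 \cdot 1849}{9}\right) = - 4597003 \left(-1743 + \frac{-129 + 156 + 7396 + 96148}{9}\right) = - 4597003 \left(-1743 + \frac{1}{9} \cdot 103571\right) = - 4597003 \left(-1743 + \frac{103571}{9}\right) = \left(-4597003\right) \frac{87884}{9} = - \frac{404003011652}{9}$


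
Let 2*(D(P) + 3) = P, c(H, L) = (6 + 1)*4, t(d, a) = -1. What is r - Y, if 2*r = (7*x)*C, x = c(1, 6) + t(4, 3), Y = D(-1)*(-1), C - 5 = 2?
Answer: 658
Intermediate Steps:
C = 7 (C = 5 + 2 = 7)
c(H, L) = 28 (c(H, L) = 7*4 = 28)
D(P) = -3 + P/2
Y = 7/2 (Y = (-3 + (1/2)*(-1))*(-1) = (-3 - 1/2)*(-1) = -7/2*(-1) = 7/2 ≈ 3.5000)
x = 27 (x = 28 - 1 = 27)
r = 1323/2 (r = ((7*27)*7)/2 = (189*7)/2 = (1/2)*1323 = 1323/2 ≈ 661.50)
r - Y = 1323/2 - 1*7/2 = 1323/2 - 7/2 = 658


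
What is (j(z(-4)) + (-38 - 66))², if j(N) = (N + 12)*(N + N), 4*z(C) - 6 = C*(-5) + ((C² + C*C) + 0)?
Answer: 1766241/4 ≈ 4.4156e+5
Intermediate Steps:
z(C) = 3/2 + C²/2 - 5*C/4 (z(C) = 3/2 + (C*(-5) + ((C² + C*C) + 0))/4 = 3/2 + (-5*C + ((C² + C²) + 0))/4 = 3/2 + (-5*C + (2*C² + 0))/4 = 3/2 + (-5*C + 2*C²)/4 = 3/2 + (C²/2 - 5*C/4) = 3/2 + C²/2 - 5*C/4)
j(N) = 2*N*(12 + N) (j(N) = (12 + N)*(2*N) = 2*N*(12 + N))
(j(z(-4)) + (-38 - 66))² = (2*(3/2 + (½)*(-4)² - 5/4*(-4))*(12 + (3/2 + (½)*(-4)² - 5/4*(-4))) + (-38 - 66))² = (2*(3/2 + (½)*16 + 5)*(12 + (3/2 + (½)*16 + 5)) - 104)² = (2*(3/2 + 8 + 5)*(12 + (3/2 + 8 + 5)) - 104)² = (2*(29/2)*(12 + 29/2) - 104)² = (2*(29/2)*(53/2) - 104)² = (1537/2 - 104)² = (1329/2)² = 1766241/4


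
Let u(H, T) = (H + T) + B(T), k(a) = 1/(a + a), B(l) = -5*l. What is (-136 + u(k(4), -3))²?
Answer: 982081/64 ≈ 15345.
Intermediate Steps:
k(a) = 1/(2*a)
u(H, T) = H - 4*T (u(H, T) = (H + T) - 5*T = H - 4*T)
(-136 + u(k(4), -3))² = (-136 + ((½)/4 - 4*(-3)))² = (-136 + ((½)*(¼) + 12))² = (-136 + (⅛ + 12))² = (-136 + 97/8)² = (-991/8)² = 982081/64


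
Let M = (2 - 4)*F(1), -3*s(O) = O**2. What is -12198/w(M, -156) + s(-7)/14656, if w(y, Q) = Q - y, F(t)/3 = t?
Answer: 89385719/1099200 ≈ 81.319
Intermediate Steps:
s(O) = -O**2/3
F(t) = 3*t
M = -6 (M = (2 - 4)*(3*1) = -2*3 = -6)
-12198/w(M, -156) + s(-7)/14656 = -12198/(-156 - 1*(-6)) - 1/3*(-7)**2/14656 = -12198/(-156 + 6) - 1/3*49*(1/14656) = -12198/(-150) - 49/3*1/14656 = -12198*(-1/150) - 49/43968 = 2033/25 - 49/43968 = 89385719/1099200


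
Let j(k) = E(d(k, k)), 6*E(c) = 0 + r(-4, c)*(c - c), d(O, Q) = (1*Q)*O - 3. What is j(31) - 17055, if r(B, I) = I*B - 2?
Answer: -17055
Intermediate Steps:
d(O, Q) = -3 + O*Q (d(O, Q) = Q*O - 3 = O*Q - 3 = -3 + O*Q)
r(B, I) = -2 + B*I (r(B, I) = B*I - 2 = -2 + B*I)
E(c) = 0 (E(c) = (0 + (-2 - 4*c)*(c - c))/6 = (0 + (-2 - 4*c)*0)/6 = (0 + 0)/6 = (⅙)*0 = 0)
j(k) = 0
j(31) - 17055 = 0 - 17055 = -17055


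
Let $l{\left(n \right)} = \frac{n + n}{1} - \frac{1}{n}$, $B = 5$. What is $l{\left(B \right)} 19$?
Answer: $\frac{931}{5} \approx 186.2$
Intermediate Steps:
$l{\left(n \right)} = - \frac{1}{n} + 2 n$ ($l{\left(n \right)} = 2 n 1 - \frac{1}{n} = 2 n - \frac{1}{n} = - \frac{1}{n} + 2 n$)
$l{\left(B \right)} 19 = \left(- \frac{1}{5} + 2 \cdot 5\right) 19 = \left(\left(-1\right) \frac{1}{5} + 10\right) 19 = \left(- \frac{1}{5} + 10\right) 19 = \frac{49}{5} \cdot 19 = \frac{931}{5}$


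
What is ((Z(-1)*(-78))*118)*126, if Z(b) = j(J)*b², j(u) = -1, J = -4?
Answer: 1159704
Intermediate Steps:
Z(b) = -b²
((Z(-1)*(-78))*118)*126 = ((-1*(-1)²*(-78))*118)*126 = ((-1*1*(-78))*118)*126 = (-1*(-78)*118)*126 = (78*118)*126 = 9204*126 = 1159704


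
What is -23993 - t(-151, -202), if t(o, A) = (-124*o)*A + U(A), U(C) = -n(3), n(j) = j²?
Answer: 3758264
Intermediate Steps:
U(C) = -9 (U(C) = -1*3² = -1*9 = -9)
t(o, A) = -9 - 124*A*o (t(o, A) = (-124*o)*A - 9 = -124*A*o - 9 = -9 - 124*A*o)
-23993 - t(-151, -202) = -23993 - (-9 - 124*(-202)*(-151)) = -23993 - (-9 - 3782248) = -23993 - 1*(-3782257) = -23993 + 3782257 = 3758264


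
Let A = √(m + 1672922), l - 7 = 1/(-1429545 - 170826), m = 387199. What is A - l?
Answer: -11202596/1600371 + √2060121 ≈ 1428.3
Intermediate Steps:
l = 11202596/1600371 (l = 7 + 1/(-1429545 - 170826) = 7 + 1/(-1600371) = 7 - 1/1600371 = 11202596/1600371 ≈ 7.0000)
A = √2060121 (A = √(387199 + 1672922) = √2060121 ≈ 1435.3)
A - l = √2060121 - 1*11202596/1600371 = √2060121 - 11202596/1600371 = -11202596/1600371 + √2060121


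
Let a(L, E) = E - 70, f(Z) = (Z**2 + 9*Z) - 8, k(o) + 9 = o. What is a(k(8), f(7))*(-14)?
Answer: -476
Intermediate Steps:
k(o) = -9 + o
f(Z) = -8 + Z**2 + 9*Z
a(L, E) = -70 + E
a(k(8), f(7))*(-14) = (-70 + (-8 + 7**2 + 9*7))*(-14) = (-70 + (-8 + 49 + 63))*(-14) = (-70 + 104)*(-14) = 34*(-14) = -476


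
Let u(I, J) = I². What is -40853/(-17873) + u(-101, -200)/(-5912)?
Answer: 59200463/105665176 ≈ 0.56026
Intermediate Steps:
-40853/(-17873) + u(-101, -200)/(-5912) = -40853/(-17873) + (-101)²/(-5912) = -40853*(-1/17873) + 10201*(-1/5912) = 40853/17873 - 10201/5912 = 59200463/105665176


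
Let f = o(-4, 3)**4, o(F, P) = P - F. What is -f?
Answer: -2401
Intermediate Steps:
f = 2401 (f = (3 - 1*(-4))**4 = (3 + 4)**4 = 7**4 = 2401)
-f = -1*2401 = -2401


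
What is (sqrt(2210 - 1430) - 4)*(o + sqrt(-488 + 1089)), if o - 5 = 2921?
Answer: -2*(2 - sqrt(195))*(2926 + sqrt(601)) ≈ 70601.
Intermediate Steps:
o = 2926 (o = 5 + 2921 = 2926)
(sqrt(2210 - 1430) - 4)*(o + sqrt(-488 + 1089)) = (sqrt(2210 - 1430) - 4)*(2926 + sqrt(-488 + 1089)) = (sqrt(780) - 4)*(2926 + sqrt(601)) = (2*sqrt(195) - 4)*(2926 + sqrt(601)) = (-4 + 2*sqrt(195))*(2926 + sqrt(601))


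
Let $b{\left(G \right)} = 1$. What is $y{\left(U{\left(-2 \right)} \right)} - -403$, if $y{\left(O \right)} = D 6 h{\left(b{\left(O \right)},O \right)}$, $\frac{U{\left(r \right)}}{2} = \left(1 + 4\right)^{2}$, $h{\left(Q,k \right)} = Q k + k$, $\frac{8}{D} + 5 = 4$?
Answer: $-4397$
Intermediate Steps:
$D = -8$ ($D = \frac{8}{-5 + 4} = \frac{8}{-1} = 8 \left(-1\right) = -8$)
$h{\left(Q,k \right)} = k + Q k$
$U{\left(r \right)} = 50$ ($U{\left(r \right)} = 2 \left(1 + 4\right)^{2} = 2 \cdot 5^{2} = 2 \cdot 25 = 50$)
$y{\left(O \right)} = - 96 O$ ($y{\left(O \right)} = \left(-8\right) 6 O \left(1 + 1\right) = - 48 O 2 = - 48 \cdot 2 O = - 96 O$)
$y{\left(U{\left(-2 \right)} \right)} - -403 = \left(-96\right) 50 - -403 = -4800 + 403 = -4397$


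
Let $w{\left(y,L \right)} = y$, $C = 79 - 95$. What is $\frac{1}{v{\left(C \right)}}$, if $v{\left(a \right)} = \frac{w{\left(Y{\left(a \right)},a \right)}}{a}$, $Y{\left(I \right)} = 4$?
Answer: $-4$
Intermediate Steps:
$C = -16$
$v{\left(a \right)} = \frac{4}{a}$
$\frac{1}{v{\left(C \right)}} = \frac{1}{4 \frac{1}{-16}} = \frac{1}{4 \left(- \frac{1}{16}\right)} = \frac{1}{- \frac{1}{4}} = -4$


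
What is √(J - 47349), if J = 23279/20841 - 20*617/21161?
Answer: I*√9209061989272548449970/441016401 ≈ 217.6*I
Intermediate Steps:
J = 235428979/441016401 (J = 23279*(1/20841) - 12340*1/21161 = 23279/20841 - 12340/21161 = 235428979/441016401 ≈ 0.53383)
√(J - 47349) = √(235428979/441016401 - 47349) = √(-20881450141970/441016401) = I*√9209061989272548449970/441016401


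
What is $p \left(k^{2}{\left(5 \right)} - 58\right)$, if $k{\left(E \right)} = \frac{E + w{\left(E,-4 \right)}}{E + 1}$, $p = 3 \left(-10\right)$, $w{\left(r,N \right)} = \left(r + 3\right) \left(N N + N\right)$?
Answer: $- \frac{40565}{6} \approx -6760.8$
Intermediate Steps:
$w{\left(r,N \right)} = \left(3 + r\right) \left(N + N^{2}\right)$ ($w{\left(r,N \right)} = \left(3 + r\right) \left(N^{2} + N\right) = \left(3 + r\right) \left(N + N^{2}\right)$)
$p = -30$
$k{\left(E \right)} = \frac{36 + 13 E}{1 + E}$ ($k{\left(E \right)} = \frac{E - 4 \left(3 + E + 3 \left(-4\right) - 4 E\right)}{E + 1} = \frac{E - 4 \left(3 + E - 12 - 4 E\right)}{1 + E} = \frac{E - 4 \left(-9 - 3 E\right)}{1 + E} = \frac{E + \left(36 + 12 E\right)}{1 + E} = \frac{36 + 13 E}{1 + E}$)
$p \left(k^{2}{\left(5 \right)} - 58\right) = - 30 \left(\left(\frac{36 + 13 \cdot 5}{1 + 5}\right)^{2} - 58\right) = - 30 \left(\left(\frac{36 + 65}{6}\right)^{2} - 58\right) = - 30 \left(\left(\frac{1}{6} \cdot 101\right)^{2} - 58\right) = - 30 \left(\left(\frac{101}{6}\right)^{2} - 58\right) = - 30 \left(\frac{10201}{36} - 58\right) = \left(-30\right) \frac{8113}{36} = - \frac{40565}{6}$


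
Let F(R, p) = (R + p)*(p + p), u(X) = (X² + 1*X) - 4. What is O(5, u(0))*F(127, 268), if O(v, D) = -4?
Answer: -846880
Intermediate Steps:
u(X) = -4 + X + X² (u(X) = (X² + X) - 4 = (X + X²) - 4 = -4 + X + X²)
F(R, p) = 2*p*(R + p) (F(R, p) = (R + p)*(2*p) = 2*p*(R + p))
O(5, u(0))*F(127, 268) = -8*268*(127 + 268) = -8*268*395 = -4*211720 = -846880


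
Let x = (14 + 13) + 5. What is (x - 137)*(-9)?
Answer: 945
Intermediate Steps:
x = 32 (x = 27 + 5 = 32)
(x - 137)*(-9) = (32 - 137)*(-9) = -105*(-9) = 945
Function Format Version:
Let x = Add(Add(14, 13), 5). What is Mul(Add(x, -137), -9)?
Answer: 945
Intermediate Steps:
x = 32 (x = Add(27, 5) = 32)
Mul(Add(x, -137), -9) = Mul(Add(32, -137), -9) = Mul(-105, -9) = 945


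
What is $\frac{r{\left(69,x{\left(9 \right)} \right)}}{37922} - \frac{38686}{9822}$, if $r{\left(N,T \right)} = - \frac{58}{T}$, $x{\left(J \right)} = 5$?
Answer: $- \frac{1833955534}{465587355} \approx -3.939$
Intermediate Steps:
$\frac{r{\left(69,x{\left(9 \right)} \right)}}{37922} - \frac{38686}{9822} = \frac{\left(-58\right) \frac{1}{5}}{37922} - \frac{38686}{9822} = \left(-58\right) \frac{1}{5} \cdot \frac{1}{37922} - \frac{19343}{4911} = \left(- \frac{58}{5}\right) \frac{1}{37922} - \frac{19343}{4911} = - \frac{29}{94805} - \frac{19343}{4911} = - \frac{1833955534}{465587355}$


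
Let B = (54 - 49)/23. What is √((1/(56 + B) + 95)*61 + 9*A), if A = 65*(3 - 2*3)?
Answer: √6756084039/1293 ≈ 63.570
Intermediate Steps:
B = 5/23 (B = 5*(1/23) = 5/23 ≈ 0.21739)
A = -195 (A = 65*(3 - 6) = 65*(-3) = -195)
√((1/(56 + B) + 95)*61 + 9*A) = √((1/(56 + 5/23) + 95)*61 + 9*(-195)) = √((1/(1293/23) + 95)*61 - 1755) = √((23/1293 + 95)*61 - 1755) = √((122858/1293)*61 - 1755) = √(7494338/1293 - 1755) = √(5225123/1293) = √6756084039/1293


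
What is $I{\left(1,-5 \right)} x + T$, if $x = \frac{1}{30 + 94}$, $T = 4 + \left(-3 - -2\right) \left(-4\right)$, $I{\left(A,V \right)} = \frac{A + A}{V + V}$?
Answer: $\frac{4959}{620} \approx 7.9984$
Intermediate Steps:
$I{\left(A,V \right)} = \frac{A}{V}$ ($I{\left(A,V \right)} = \frac{2 A}{2 V} = 2 A \frac{1}{2 V} = \frac{A}{V}$)
$T = 8$ ($T = 4 + \left(-3 + 2\right) \left(-4\right) = 4 - -4 = 4 + 4 = 8$)
$x = \frac{1}{124} \approx 0.0080645$
$I{\left(1,-5 \right)} x + T = 1 \frac{1}{-5} \cdot \frac{1}{124} + 8 = 1 \left(- \frac{1}{5}\right) \frac{1}{124} + 8 = \left(- \frac{1}{5}\right) \frac{1}{124} + 8 = - \frac{1}{620} + 8 = \frac{4959}{620}$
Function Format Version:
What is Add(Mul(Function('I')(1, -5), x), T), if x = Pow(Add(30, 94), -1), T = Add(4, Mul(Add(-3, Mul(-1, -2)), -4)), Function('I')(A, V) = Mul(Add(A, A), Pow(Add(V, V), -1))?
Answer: Rational(4959, 620) ≈ 7.9984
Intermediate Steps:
Function('I')(A, V) = Mul(A, Pow(V, -1)) (Function('I')(A, V) = Mul(Mul(2, A), Pow(Mul(2, V), -1)) = Mul(Mul(2, A), Mul(Rational(1, 2), Pow(V, -1))) = Mul(A, Pow(V, -1)))
T = 8 (T = Add(4, Mul(Add(-3, 2), -4)) = Add(4, Mul(-1, -4)) = Add(4, 4) = 8)
x = Rational(1, 124) (x = Pow(124, -1) = Rational(1, 124) ≈ 0.0080645)
Add(Mul(Function('I')(1, -5), x), T) = Add(Mul(Mul(1, Pow(-5, -1)), Rational(1, 124)), 8) = Add(Mul(Mul(1, Rational(-1, 5)), Rational(1, 124)), 8) = Add(Mul(Rational(-1, 5), Rational(1, 124)), 8) = Add(Rational(-1, 620), 8) = Rational(4959, 620)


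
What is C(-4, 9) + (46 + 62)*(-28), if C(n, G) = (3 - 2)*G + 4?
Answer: -3011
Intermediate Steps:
C(n, G) = 4 + G (C(n, G) = 1*G + 4 = G + 4 = 4 + G)
C(-4, 9) + (46 + 62)*(-28) = (4 + 9) + (46 + 62)*(-28) = 13 + 108*(-28) = 13 - 3024 = -3011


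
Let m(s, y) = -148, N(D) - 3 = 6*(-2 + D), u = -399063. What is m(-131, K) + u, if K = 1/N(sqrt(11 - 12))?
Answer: -399211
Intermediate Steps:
N(D) = -9 + 6*D (N(D) = 3 + 6*(-2 + D) = 3 + (-12 + 6*D) = -9 + 6*D)
K = (-9 - 6*I)/117 (K = 1/(-9 + 6*sqrt(11 - 12)) = 1/(-9 + 6*sqrt(-1)) = 1/(-9 + 6*I) = (-9 - 6*I)/117 ≈ -0.076923 - 0.051282*I)
m(-131, K) + u = -148 - 399063 = -399211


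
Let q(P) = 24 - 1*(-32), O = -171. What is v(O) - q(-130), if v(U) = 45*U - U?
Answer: -7580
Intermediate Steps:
q(P) = 56 (q(P) = 24 + 32 = 56)
v(U) = 44*U
v(O) - q(-130) = 44*(-171) - 1*56 = -7524 - 56 = -7580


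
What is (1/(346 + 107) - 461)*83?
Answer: -17333056/453 ≈ -38263.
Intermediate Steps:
(1/(346 + 107) - 461)*83 = (1/453 - 461)*83 = -208832/453*83 = -17333056/453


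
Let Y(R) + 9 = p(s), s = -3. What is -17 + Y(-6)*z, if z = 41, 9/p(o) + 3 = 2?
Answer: -755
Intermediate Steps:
p(o) = -9 (p(o) = 9/(-3 + 2) = 9/(-1) = 9*(-1) = -9)
Y(R) = -18 (Y(R) = -9 - 9 = -18)
-17 + Y(-6)*z = -17 - 18*41 = -17 - 738 = -755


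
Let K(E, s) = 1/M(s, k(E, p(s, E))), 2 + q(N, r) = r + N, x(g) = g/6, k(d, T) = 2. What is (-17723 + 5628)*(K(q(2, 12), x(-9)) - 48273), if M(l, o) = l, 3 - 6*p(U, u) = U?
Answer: 1751609995/3 ≈ 5.8387e+8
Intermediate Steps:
p(U, u) = ½ - U/6
x(g) = g/6 (x(g) = g*(⅙) = g/6)
q(N, r) = -2 + N + r (q(N, r) = -2 + (r + N) = -2 + (N + r) = -2 + N + r)
K(E, s) = 1/s
(-17723 + 5628)*(K(q(2, 12), x(-9)) - 48273) = (-17723 + 5628)*(1/((⅙)*(-9)) - 48273) = -12095*(1/(-3/2) - 48273) = -12095*(-⅔ - 48273) = -12095*(-144821/3) = 1751609995/3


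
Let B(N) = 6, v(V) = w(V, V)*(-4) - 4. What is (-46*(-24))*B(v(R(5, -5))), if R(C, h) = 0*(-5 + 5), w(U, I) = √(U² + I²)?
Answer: 6624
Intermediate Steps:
w(U, I) = √(I² + U²)
R(C, h) = 0 (R(C, h) = 0*0 = 0)
v(V) = -4 - 4*√2*√(V²) (v(V) = √(V² + V²)*(-4) - 4 = √(2*V²)*(-4) - 4 = (√2*√(V²))*(-4) - 4 = -4*√2*√(V²) - 4 = -4 - 4*√2*√(V²))
(-46*(-24))*B(v(R(5, -5))) = -46*(-24)*6 = 1104*6 = 6624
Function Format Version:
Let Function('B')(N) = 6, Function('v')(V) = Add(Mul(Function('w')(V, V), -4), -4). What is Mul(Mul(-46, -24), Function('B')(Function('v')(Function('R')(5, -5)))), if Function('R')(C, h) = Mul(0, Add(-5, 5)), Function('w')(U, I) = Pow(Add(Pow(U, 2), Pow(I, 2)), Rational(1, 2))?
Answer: 6624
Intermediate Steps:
Function('w')(U, I) = Pow(Add(Pow(I, 2), Pow(U, 2)), Rational(1, 2))
Function('R')(C, h) = 0 (Function('R')(C, h) = Mul(0, 0) = 0)
Function('v')(V) = Add(-4, Mul(-4, Pow(2, Rational(1, 2)), Pow(Pow(V, 2), Rational(1, 2)))) (Function('v')(V) = Add(Mul(Pow(Add(Pow(V, 2), Pow(V, 2)), Rational(1, 2)), -4), -4) = Add(Mul(Pow(Mul(2, Pow(V, 2)), Rational(1, 2)), -4), -4) = Add(Mul(Mul(Pow(2, Rational(1, 2)), Pow(Pow(V, 2), Rational(1, 2))), -4), -4) = Add(Mul(-4, Pow(2, Rational(1, 2)), Pow(Pow(V, 2), Rational(1, 2))), -4) = Add(-4, Mul(-4, Pow(2, Rational(1, 2)), Pow(Pow(V, 2), Rational(1, 2)))))
Mul(Mul(-46, -24), Function('B')(Function('v')(Function('R')(5, -5)))) = Mul(Mul(-46, -24), 6) = Mul(1104, 6) = 6624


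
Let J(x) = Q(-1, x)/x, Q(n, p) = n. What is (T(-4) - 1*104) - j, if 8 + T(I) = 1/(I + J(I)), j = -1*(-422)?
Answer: -8014/15 ≈ -534.27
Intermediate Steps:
j = 422
J(x) = -1/x
T(I) = -8 + 1/(I - 1/I)
(T(-4) - 1*104) - j = ((8 - 1*(-4)*(-1 + 8*(-4)))/(-1 + (-4)**2) - 1*104) - 1*422 = ((8 - 1*(-4)*(-1 - 32))/(-1 + 16) - 104) - 422 = ((8 - 1*(-4)*(-33))/15 - 104) - 422 = ((8 - 132)/15 - 104) - 422 = ((1/15)*(-124) - 104) - 422 = (-124/15 - 104) - 422 = -1684/15 - 422 = -8014/15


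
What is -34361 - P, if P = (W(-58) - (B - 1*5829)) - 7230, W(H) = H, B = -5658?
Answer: -38560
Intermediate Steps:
P = 4199 (P = (-58 - (-5658 - 1*5829)) - 7230 = (-58 - (-5658 - 5829)) - 7230 = (-58 - 1*(-11487)) - 7230 = (-58 + 11487) - 7230 = 11429 - 7230 = 4199)
-34361 - P = -34361 - 1*4199 = -34361 - 4199 = -38560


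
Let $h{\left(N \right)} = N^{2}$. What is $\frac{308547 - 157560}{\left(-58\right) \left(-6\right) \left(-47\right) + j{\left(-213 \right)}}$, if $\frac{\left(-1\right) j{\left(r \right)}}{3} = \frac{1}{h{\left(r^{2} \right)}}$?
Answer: $- \frac{103594503936969}{11222103269773} \approx -9.2313$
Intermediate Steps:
$j{\left(r \right)} = - \frac{3}{r^{4}}$ ($j{\left(r \right)} = - \frac{3}{\left(r^{2}\right)^{2}} = - \frac{3}{r^{4}}$)
$\frac{308547 - 157560}{\left(-58\right) \left(-6\right) \left(-47\right) + j{\left(-213 \right)}} = \frac{308547 - 157560}{\left(-58\right) \left(-6\right) \left(-47\right) - \frac{3}{2058346161}} = \frac{150987}{348 \left(-47\right) - \frac{1}{686115387}} = \frac{150987}{-16356 - \frac{1}{686115387}} = \frac{150987}{- \frac{11222103269773}{686115387}} = 150987 \left(- \frac{686115387}{11222103269773}\right) = - \frac{103594503936969}{11222103269773}$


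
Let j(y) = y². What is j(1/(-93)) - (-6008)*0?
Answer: 1/8649 ≈ 0.00011562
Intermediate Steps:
j(1/(-93)) - (-6008)*0 = (1/(-93))² - (-6008)*0 = (-1/93)² - 1*0 = 1/8649 + 0 = 1/8649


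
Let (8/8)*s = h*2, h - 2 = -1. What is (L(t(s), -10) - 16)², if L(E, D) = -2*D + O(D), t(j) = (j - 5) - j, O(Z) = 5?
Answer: 81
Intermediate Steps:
h = 1 (h = 2 - 1 = 1)
s = 2 (s = 1*2 = 2)
t(j) = -5 (t(j) = (-5 + j) - j = -5)
L(E, D) = 5 - 2*D (L(E, D) = -2*D + 5 = 5 - 2*D)
(L(t(s), -10) - 16)² = ((5 - 2*(-10)) - 16)² = ((5 + 20) - 16)² = (25 - 16)² = 9² = 81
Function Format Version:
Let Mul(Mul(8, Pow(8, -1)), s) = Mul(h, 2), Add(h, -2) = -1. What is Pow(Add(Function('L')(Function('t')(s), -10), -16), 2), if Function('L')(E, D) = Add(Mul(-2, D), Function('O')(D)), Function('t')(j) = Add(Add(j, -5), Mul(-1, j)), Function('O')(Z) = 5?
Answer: 81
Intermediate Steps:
h = 1 (h = Add(2, -1) = 1)
s = 2 (s = Mul(1, 2) = 2)
Function('t')(j) = -5 (Function('t')(j) = Add(Add(-5, j), Mul(-1, j)) = -5)
Function('L')(E, D) = Add(5, Mul(-2, D)) (Function('L')(E, D) = Add(Mul(-2, D), 5) = Add(5, Mul(-2, D)))
Pow(Add(Function('L')(Function('t')(s), -10), -16), 2) = Pow(Add(Add(5, Mul(-2, -10)), -16), 2) = Pow(Add(Add(5, 20), -16), 2) = Pow(Add(25, -16), 2) = Pow(9, 2) = 81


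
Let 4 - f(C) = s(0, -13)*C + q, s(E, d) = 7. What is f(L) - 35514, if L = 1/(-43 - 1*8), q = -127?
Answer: -1804526/51 ≈ -35383.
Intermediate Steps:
L = -1/51 (L = 1/(-43 - 8) = 1/(-51) = -1/51 ≈ -0.019608)
f(C) = 131 - 7*C (f(C) = 4 - (7*C - 127) = 4 - (-127 + 7*C) = 4 + (127 - 7*C) = 131 - 7*C)
f(L) - 35514 = (131 - 7*(-1/51)) - 35514 = (131 + 7/51) - 35514 = 6688/51 - 35514 = -1804526/51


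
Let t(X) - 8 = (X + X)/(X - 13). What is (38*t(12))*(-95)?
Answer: 57760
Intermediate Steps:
t(X) = 8 + 2*X/(-13 + X) (t(X) = 8 + (X + X)/(X - 13) = 8 + (2*X)/(-13 + X) = 8 + 2*X/(-13 + X))
(38*t(12))*(-95) = (38*(2*(-52 + 5*12)/(-13 + 12)))*(-95) = (38*(2*(-52 + 60)/(-1)))*(-95) = (38*(2*(-1)*8))*(-95) = (38*(-16))*(-95) = -608*(-95) = 57760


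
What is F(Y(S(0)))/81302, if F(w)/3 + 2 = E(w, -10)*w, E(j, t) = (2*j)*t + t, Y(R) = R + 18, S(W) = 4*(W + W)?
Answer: -9993/40651 ≈ -0.24582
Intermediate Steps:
S(W) = 8*W (S(W) = 4*(2*W) = 8*W)
Y(R) = 18 + R
E(j, t) = t + 2*j*t (E(j, t) = 2*j*t + t = t + 2*j*t)
F(w) = -6 + 3*w*(-10 - 20*w) (F(w) = -6 + 3*((-10*(1 + 2*w))*w) = -6 + 3*((-10 - 20*w)*w) = -6 + 3*(w*(-10 - 20*w)) = -6 + 3*w*(-10 - 20*w))
F(Y(S(0)))/81302 = (-6 - 60*(18 + 8*0)**2 - 30*(18 + 8*0))/81302 = (-6 - 60*(18 + 0)**2 - 30*(18 + 0))*(1/81302) = (-6 - 60*18**2 - 30*18)*(1/81302) = (-6 - 60*324 - 540)*(1/81302) = (-6 - 19440 - 540)*(1/81302) = -19986*1/81302 = -9993/40651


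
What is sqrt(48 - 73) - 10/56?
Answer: -5/28 + 5*I ≈ -0.17857 + 5.0*I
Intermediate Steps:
sqrt(48 - 73) - 10/56 = sqrt(-25) - 10*1/56 = 5*I - 5/28 = -5/28 + 5*I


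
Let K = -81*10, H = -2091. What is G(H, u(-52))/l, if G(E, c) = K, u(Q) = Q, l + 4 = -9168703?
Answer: 810/9168707 ≈ 8.8344e-5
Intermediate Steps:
l = -9168707 (l = -4 - 9168703 = -9168707)
K = -810
G(E, c) = -810
G(H, u(-52))/l = -810/(-9168707) = -810*(-1/9168707) = 810/9168707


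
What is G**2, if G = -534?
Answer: 285156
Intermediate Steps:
G**2 = (-534)**2 = 285156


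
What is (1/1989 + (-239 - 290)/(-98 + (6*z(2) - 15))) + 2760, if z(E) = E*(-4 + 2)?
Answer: 753132998/272493 ≈ 2763.9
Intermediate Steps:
z(E) = -2*E (z(E) = E*(-2) = -2*E)
(1/1989 + (-239 - 290)/(-98 + (6*z(2) - 15))) + 2760 = (1/1989 + (-239 - 290)/(-98 + (6*(-2*2) - 15))) + 2760 = (1/1989 - 529/(-98 + (6*(-4) - 15))) + 2760 = (1/1989 - 529/(-98 + (-24 - 15))) + 2760 = (1/1989 - 529/(-98 - 39)) + 2760 = (1/1989 - 529/(-137)) + 2760 = (1/1989 - 529*(-1/137)) + 2760 = (1/1989 + 529/137) + 2760 = 1052318/272493 + 2760 = 753132998/272493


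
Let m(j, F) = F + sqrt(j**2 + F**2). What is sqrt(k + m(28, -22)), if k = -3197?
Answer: sqrt(-3219 + 2*sqrt(317)) ≈ 56.422*I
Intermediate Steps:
m(j, F) = F + sqrt(F**2 + j**2)
sqrt(k + m(28, -22)) = sqrt(-3197 + (-22 + sqrt((-22)**2 + 28**2))) = sqrt(-3197 + (-22 + sqrt(484 + 784))) = sqrt(-3197 + (-22 + sqrt(1268))) = sqrt(-3197 + (-22 + 2*sqrt(317))) = sqrt(-3219 + 2*sqrt(317))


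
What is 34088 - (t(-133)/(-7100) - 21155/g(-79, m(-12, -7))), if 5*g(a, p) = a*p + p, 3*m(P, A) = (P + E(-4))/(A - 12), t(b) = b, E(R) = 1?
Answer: 27475003631/1015300 ≈ 27061.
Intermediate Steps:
m(P, A) = (1 + P)/(3*(-12 + A)) (m(P, A) = ((P + 1)/(A - 12))/3 = ((1 + P)/(-12 + A))/3 = (1 + P)/(3*(-12 + A)))
g(a, p) = p/5 + a*p/5 (g(a, p) = (a*p + p)/5 = (p + a*p)/5 = p/5 + a*p/5)
34088 - (t(-133)/(-7100) - 21155/g(-79, m(-12, -7))) = 34088 - (-133/(-7100) - 21155*15*(-12 - 7)/((1 - 79)*(1 - 12))) = 34088 - (-133*(-1/7100) - 21155/((1/5)*((1/3)*(-11)/(-19))*(-78))) = 34088 - (133/7100 - 21155/((1/5)*((1/3)*(-1/19)*(-11))*(-78))) = 34088 - (133/7100 - 21155/((1/5)*(11/57)*(-78))) = 34088 - (133/7100 - 21155/(-286/95)) = 34088 - (133/7100 - 21155*(-95/286)) = 34088 - (133/7100 + 2009725/286) = 34088 - 1*7134542769/1015300 = 34088 - 7134542769/1015300 = 27475003631/1015300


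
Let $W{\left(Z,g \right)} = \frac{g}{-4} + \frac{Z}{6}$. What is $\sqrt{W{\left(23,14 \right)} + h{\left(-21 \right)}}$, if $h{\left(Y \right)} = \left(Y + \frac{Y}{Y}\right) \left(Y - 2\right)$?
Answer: $\frac{\sqrt{4143}}{3} \approx 21.455$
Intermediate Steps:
$W{\left(Z,g \right)} = - \frac{g}{4} + \frac{Z}{6}$ ($W{\left(Z,g \right)} = g \left(- \frac{1}{4}\right) + Z \frac{1}{6} = - \frac{g}{4} + \frac{Z}{6}$)
$h{\left(Y \right)} = \left(1 + Y\right) \left(-2 + Y\right)$ ($h{\left(Y \right)} = \left(Y + 1\right) \left(-2 + Y\right) = \left(1 + Y\right) \left(-2 + Y\right)$)
$\sqrt{W{\left(23,14 \right)} + h{\left(-21 \right)}} = \sqrt{\left(\left(- \frac{1}{4}\right) 14 + \frac{1}{6} \cdot 23\right) - \left(-19 - 441\right)} = \sqrt{\left(- \frac{7}{2} + \frac{23}{6}\right) + \left(-2 + 441 + 21\right)} = \sqrt{\frac{1}{3} + 460} = \sqrt{\frac{1381}{3}} = \frac{\sqrt{4143}}{3}$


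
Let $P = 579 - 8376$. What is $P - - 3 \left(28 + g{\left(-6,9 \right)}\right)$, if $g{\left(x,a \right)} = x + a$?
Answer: $-7704$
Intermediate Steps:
$g{\left(x,a \right)} = a + x$
$P = -7797$
$P - - 3 \left(28 + g{\left(-6,9 \right)}\right) = -7797 - - 3 \left(28 + \left(9 - 6\right)\right) = -7797 - - 3 \left(28 + 3\right) = -7797 - \left(-3\right) 31 = -7797 - -93 = -7797 + 93 = -7704$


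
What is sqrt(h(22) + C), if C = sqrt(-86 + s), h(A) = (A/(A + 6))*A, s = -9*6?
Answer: sqrt(847 + 98*I*sqrt(35))/7 ≈ 4.3723 + 1.3531*I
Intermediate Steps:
s = -54
h(A) = A**2/(6 + A) (h(A) = (A/(6 + A))*A = A**2/(6 + A))
C = 2*I*sqrt(35) (C = sqrt(-86 - 54) = sqrt(-140) = 2*I*sqrt(35) ≈ 11.832*I)
sqrt(h(22) + C) = sqrt(22**2/(6 + 22) + 2*I*sqrt(35)) = sqrt(484/28 + 2*I*sqrt(35)) = sqrt(484*(1/28) + 2*I*sqrt(35)) = sqrt(121/7 + 2*I*sqrt(35))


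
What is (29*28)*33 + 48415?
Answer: 75211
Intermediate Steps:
(29*28)*33 + 48415 = 812*33 + 48415 = 26796 + 48415 = 75211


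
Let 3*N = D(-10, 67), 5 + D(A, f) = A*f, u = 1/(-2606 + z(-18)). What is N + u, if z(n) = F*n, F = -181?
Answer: -146699/652 ≈ -225.00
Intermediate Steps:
z(n) = -181*n
u = 1/652 (u = 1/(-2606 - 181*(-18)) = 1/(-2606 + 3258) = 1/652 ≈ 0.0015337)
D(A, f) = -5 + A*f
N = -225 (N = (-5 - 10*67)/3 = (-5 - 670)/3 = (⅓)*(-675) = -225)
N + u = -225 + 1/652 = -146699/652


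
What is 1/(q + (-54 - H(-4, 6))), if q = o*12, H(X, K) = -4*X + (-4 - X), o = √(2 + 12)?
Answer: -5/206 - 3*√14/721 ≈ -0.039840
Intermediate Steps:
o = √14 ≈ 3.7417
H(X, K) = -4 - 5*X
q = 12*√14 (q = √14*12 = 12*√14 ≈ 44.900)
1/(q + (-54 - H(-4, 6))) = 1/(12*√14 + (-54 - (-4 - 5*(-4)))) = 1/(12*√14 + (-54 - (-4 + 20))) = 1/(12*√14 + (-54 - 1*16)) = 1/(12*√14 + (-54 - 16)) = 1/(12*√14 - 70) = 1/(-70 + 12*√14)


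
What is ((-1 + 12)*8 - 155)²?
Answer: 4489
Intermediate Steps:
((-1 + 12)*8 - 155)² = (11*8 - 155)² = (88 - 155)² = (-67)² = 4489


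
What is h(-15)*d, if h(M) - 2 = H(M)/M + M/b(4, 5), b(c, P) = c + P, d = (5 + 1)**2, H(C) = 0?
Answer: 12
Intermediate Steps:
d = 36 (d = 6**2 = 36)
b(c, P) = P + c
h(M) = 2 + M/9 (h(M) = 2 + (0/M + M/(5 + 4)) = 2 + (0 + M/9) = 2 + M/9)
h(-15)*d = (2 + (1/9)*(-15))*36 = (2 - 5/3)*36 = (1/3)*36 = 12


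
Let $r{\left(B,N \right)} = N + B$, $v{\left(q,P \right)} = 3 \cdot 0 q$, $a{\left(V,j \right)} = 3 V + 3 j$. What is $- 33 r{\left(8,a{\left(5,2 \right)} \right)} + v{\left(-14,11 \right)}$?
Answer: $-957$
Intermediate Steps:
$v{\left(q,P \right)} = 0$ ($v{\left(q,P \right)} = 0 q = 0$)
$r{\left(B,N \right)} = B + N$
$- 33 r{\left(8,a{\left(5,2 \right)} \right)} + v{\left(-14,11 \right)} = - 33 \left(8 + \left(3 \cdot 5 + 3 \cdot 2\right)\right) + 0 = - 33 \left(8 + \left(15 + 6\right)\right) + 0 = - 33 \left(8 + 21\right) + 0 = \left(-33\right) 29 + 0 = -957 + 0 = -957$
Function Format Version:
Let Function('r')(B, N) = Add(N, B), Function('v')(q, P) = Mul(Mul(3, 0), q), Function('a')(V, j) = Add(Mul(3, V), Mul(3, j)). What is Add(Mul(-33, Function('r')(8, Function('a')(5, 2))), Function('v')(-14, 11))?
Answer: -957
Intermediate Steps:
Function('v')(q, P) = 0 (Function('v')(q, P) = Mul(0, q) = 0)
Function('r')(B, N) = Add(B, N)
Add(Mul(-33, Function('r')(8, Function('a')(5, 2))), Function('v')(-14, 11)) = Add(Mul(-33, Add(8, Add(Mul(3, 5), Mul(3, 2)))), 0) = Add(Mul(-33, Add(8, Add(15, 6))), 0) = Add(Mul(-33, Add(8, 21)), 0) = Add(Mul(-33, 29), 0) = Add(-957, 0) = -957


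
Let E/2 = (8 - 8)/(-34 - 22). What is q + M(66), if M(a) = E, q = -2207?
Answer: -2207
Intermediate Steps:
E = 0 (E = 2*((8 - 8)/(-34 - 22)) = 2*(0/(-56)) = 2*(0*(-1/56)) = 2*0 = 0)
M(a) = 0
q + M(66) = -2207 + 0 = -2207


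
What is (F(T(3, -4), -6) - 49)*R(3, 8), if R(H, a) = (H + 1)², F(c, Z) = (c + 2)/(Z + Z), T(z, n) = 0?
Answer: -2360/3 ≈ -786.67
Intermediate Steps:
F(c, Z) = (2 + c)/(2*Z) (F(c, Z) = (2 + c)/((2*Z)) = (2 + c)*(1/(2*Z)) = (2 + c)/(2*Z))
R(H, a) = (1 + H)²
(F(T(3, -4), -6) - 49)*R(3, 8) = ((½)*(2 + 0)/(-6) - 49)*(1 + 3)² = ((½)*(-⅙)*2 - 49)*4² = (-⅙ - 49)*16 = -295/6*16 = -2360/3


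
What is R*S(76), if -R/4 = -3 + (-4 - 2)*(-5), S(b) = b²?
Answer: -623808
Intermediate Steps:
R = -108 (R = -4*(-3 + (-4 - 2)*(-5)) = -4*(-3 - 6*(-5)) = -4*(-3 + 30) = -4*27 = -108)
R*S(76) = -108*76² = -108*5776 = -623808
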